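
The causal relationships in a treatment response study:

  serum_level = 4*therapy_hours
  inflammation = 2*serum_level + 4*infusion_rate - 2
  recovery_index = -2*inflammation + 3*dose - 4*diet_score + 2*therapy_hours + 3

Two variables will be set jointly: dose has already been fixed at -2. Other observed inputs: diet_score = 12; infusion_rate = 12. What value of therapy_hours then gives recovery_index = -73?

With dose held at -2:
Substituting into the inflammation equation gives inflammation = 8*therapy_hours + 46.
So recovery_index = -14*therapy_hours - 143.
Solve -14*therapy_hours - 143 = -73: therapy_hours = (-73 + 143) / -14 = -5.

therapy_hours = -5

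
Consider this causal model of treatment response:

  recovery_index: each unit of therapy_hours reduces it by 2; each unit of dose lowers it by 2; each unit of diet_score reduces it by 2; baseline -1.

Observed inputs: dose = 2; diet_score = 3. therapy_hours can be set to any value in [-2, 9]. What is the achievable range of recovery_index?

Substituting into the recovery_index equation gives recovery_index = -2*therapy_hours - 11.
Linear in therapy_hours, so extremes are at the endpoints: therapy_hours = -2 gives recovery_index = -7; therapy_hours = 9 gives recovery_index = -29.

-29 to -7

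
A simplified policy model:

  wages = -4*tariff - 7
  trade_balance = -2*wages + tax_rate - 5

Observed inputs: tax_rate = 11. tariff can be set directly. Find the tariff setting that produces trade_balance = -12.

tariff = -4

Substituting into the trade_balance equation gives trade_balance = 8*tariff + 20.
Solve 8*tariff + 20 = -12: tariff = (-12 - 20) / 8 = -4.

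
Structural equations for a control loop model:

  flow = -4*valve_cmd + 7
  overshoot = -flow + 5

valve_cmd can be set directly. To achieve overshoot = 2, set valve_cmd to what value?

valve_cmd = 1

Substituting into the overshoot equation gives overshoot = 4*valve_cmd - 2.
Solve 4*valve_cmd - 2 = 2: valve_cmd = (2 + 2) / 4 = 1.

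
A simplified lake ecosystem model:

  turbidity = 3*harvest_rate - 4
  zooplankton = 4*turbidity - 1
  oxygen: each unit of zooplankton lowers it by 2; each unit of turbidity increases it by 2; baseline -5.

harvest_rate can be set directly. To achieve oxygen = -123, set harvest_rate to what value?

Substituting into the zooplankton equation gives zooplankton = 12*harvest_rate - 17.
Substituting into the oxygen equation gives oxygen = -18*harvest_rate + 21.
Solve -18*harvest_rate + 21 = -123: harvest_rate = (-123 - 21) / -18 = 8.

harvest_rate = 8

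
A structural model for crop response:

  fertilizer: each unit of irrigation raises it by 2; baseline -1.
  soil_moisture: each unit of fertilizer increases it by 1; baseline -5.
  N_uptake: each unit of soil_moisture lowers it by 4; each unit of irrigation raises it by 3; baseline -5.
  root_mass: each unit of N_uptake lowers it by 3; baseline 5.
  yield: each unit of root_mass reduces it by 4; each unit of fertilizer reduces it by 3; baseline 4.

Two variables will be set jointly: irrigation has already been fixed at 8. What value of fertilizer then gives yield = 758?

With irrigation held at 8:
Intervening on fertilizer fixes its value directly, overriding its dependence on irrigation.
Substituting into the N_uptake equation gives N_uptake = -4*fertilizer + 39.
So root_mass = 12*fertilizer - 112.
Substituting into the yield equation gives yield = -51*fertilizer + 452.
Solve -51*fertilizer + 452 = 758: fertilizer = (758 - 452) / -51 = -6.

fertilizer = -6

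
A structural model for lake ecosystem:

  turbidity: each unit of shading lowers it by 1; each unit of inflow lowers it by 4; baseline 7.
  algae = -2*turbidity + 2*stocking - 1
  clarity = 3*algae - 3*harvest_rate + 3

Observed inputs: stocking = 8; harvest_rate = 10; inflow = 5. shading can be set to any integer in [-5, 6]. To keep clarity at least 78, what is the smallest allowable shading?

Substituting into the turbidity equation gives turbidity = -shading - 13.
Substituting into the algae equation gives algae = 2*shading + 41.
This gives clarity = 6*shading + 96.
Require 6*shading + 96 ≥ 78, so shading ≥ -3.
The smallest integer in [-5, 6] satisfying this is -3.

shading = -3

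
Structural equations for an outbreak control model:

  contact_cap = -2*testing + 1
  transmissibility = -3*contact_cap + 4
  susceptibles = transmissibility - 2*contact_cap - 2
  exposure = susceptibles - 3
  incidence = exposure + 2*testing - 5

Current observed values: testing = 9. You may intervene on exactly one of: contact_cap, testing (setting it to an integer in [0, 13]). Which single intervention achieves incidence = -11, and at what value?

Intervening on contact_cap: incidence = -5*contact_cap + 12. Reaching -11 requires contact_cap = 23/5, not an integer.
Intervening on testing: with other inputs at their observed values, incidence = 12*testing - 11. Solving for -11 gives testing = 0, within [0, 13].

set testing = 0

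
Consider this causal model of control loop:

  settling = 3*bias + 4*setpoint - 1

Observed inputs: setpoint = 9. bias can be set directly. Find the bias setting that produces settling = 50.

bias = 5

Substituting into the settling equation gives settling = 3*bias + 35.
Solve 3*bias + 35 = 50: bias = (50 - 35) / 3 = 5.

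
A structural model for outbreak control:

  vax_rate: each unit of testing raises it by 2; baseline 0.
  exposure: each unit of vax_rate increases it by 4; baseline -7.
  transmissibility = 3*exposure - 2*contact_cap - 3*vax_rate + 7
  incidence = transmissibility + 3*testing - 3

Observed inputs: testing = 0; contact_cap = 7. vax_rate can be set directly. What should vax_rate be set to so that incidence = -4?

Intervening on vax_rate fixes its value directly, overriding its dependence on testing.
Substituting into the transmissibility equation gives transmissibility = 9*vax_rate - 28.
Substituting into the incidence equation gives incidence = 9*vax_rate - 31.
Solve 9*vax_rate - 31 = -4: vax_rate = (-4 + 31) / 9 = 3.

vax_rate = 3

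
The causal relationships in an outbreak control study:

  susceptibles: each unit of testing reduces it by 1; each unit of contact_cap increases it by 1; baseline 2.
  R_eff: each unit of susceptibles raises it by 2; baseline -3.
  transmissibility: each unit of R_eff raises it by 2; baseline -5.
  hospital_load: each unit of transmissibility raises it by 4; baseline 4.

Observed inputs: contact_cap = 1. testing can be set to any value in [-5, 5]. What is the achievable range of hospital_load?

-72 to 88

Substituting into the susceptibles equation gives susceptibles = -testing + 3.
Substituting into the R_eff equation gives R_eff = -2*testing + 3.
This gives transmissibility = -4*testing + 1.
Substituting into the hospital_load equation gives hospital_load = -16*testing + 8.
Linear in testing, so extremes are at the endpoints: testing = -5 gives hospital_load = 88; testing = 5 gives hospital_load = -72.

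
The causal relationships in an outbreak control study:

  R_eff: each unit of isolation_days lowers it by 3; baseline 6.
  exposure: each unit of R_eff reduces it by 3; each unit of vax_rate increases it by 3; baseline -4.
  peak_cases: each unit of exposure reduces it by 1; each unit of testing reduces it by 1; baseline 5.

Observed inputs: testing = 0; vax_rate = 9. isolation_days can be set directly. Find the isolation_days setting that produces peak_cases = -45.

Substituting into the exposure equation gives exposure = 9*isolation_days + 5.
Substituting into the peak_cases equation gives peak_cases = -9*isolation_days.
Solve -9*isolation_days = -45: isolation_days = -45 / -9 = 5.

isolation_days = 5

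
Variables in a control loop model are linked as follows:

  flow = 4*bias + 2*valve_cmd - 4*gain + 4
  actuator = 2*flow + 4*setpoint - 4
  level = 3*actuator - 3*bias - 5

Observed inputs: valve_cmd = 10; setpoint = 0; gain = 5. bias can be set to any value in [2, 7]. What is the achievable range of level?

49 to 154

Substituting into the flow equation gives flow = 4*bias + 4.
This gives actuator = 8*bias + 4.
This gives level = 21*bias + 7.
Linear in bias, so extremes are at the endpoints: bias = 2 gives level = 49; bias = 7 gives level = 154.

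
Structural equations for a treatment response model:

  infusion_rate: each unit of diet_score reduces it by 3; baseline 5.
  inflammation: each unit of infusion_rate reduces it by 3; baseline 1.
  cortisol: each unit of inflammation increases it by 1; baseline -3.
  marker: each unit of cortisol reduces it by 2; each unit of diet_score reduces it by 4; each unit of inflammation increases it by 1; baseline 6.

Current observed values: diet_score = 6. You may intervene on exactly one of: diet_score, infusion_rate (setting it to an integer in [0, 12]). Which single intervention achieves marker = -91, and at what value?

set diet_score = 9

Intervening on diet_score: with other inputs at their observed values, marker = -13*diet_score + 26. Solving for -91 gives diet_score = 9, within [0, 12].
Intervening on infusion_rate: marker = 3*infusion_rate - 13. Reaching -91 requires infusion_rate = -26, outside [0, 12].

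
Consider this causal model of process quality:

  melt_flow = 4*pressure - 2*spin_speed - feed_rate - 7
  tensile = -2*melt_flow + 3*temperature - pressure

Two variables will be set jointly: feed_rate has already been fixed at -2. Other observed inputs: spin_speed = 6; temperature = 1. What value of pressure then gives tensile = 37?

With feed_rate held at -2:
Substituting into the melt_flow equation gives melt_flow = 4*pressure - 17.
Substituting into the tensile equation gives tensile = -9*pressure + 37.
Solve -9*pressure + 37 = 37: pressure = (37 - 37) / -9 = 0.

pressure = 0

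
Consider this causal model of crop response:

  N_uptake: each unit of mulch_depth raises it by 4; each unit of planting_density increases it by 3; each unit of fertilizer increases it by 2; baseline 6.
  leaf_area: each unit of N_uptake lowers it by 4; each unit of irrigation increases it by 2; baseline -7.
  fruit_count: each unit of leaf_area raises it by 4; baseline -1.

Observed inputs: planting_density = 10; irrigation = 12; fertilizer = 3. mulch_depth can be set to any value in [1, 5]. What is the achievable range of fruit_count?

-925 to -669

Substituting into the N_uptake equation gives N_uptake = 4*mulch_depth + 42.
leaf_area becomes -16*mulch_depth - 151.
Substituting into the fruit_count equation gives fruit_count = -64*mulch_depth - 605.
Linear in mulch_depth, so extremes are at the endpoints: mulch_depth = 1 gives fruit_count = -669; mulch_depth = 5 gives fruit_count = -925.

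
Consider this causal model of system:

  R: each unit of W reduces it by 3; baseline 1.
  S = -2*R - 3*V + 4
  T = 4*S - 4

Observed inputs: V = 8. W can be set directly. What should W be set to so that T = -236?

W = -6

Substituting into the S equation gives S = 6*W - 22.
This gives T = 24*W - 92.
Solve 24*W - 92 = -236: W = (-236 + 92) / 24 = -6.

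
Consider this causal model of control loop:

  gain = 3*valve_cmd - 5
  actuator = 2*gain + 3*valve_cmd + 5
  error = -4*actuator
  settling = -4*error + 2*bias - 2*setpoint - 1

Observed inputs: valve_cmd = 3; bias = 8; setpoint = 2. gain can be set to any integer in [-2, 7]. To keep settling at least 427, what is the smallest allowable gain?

gain = 6

Intervening on gain fixes its value directly, overriding its dependence on valve_cmd.
Substituting into the actuator equation gives actuator = 2*gain + 14.
Substituting into the error equation gives error = -8*gain - 56.
Substituting into the settling equation gives settling = 32*gain + 235.
Require 32*gain + 235 ≥ 427, so gain ≥ 6.
The smallest integer in [-2, 7] satisfying this is 6.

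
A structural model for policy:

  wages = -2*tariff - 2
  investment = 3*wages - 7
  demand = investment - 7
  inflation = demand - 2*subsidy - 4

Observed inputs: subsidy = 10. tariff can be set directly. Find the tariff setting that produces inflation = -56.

Substituting into the investment equation gives investment = -6*tariff - 13.
This gives demand = -6*tariff - 20.
Substituting into the inflation equation gives inflation = -6*tariff - 44.
Solve -6*tariff - 44 = -56: tariff = (-56 + 44) / -6 = 2.

tariff = 2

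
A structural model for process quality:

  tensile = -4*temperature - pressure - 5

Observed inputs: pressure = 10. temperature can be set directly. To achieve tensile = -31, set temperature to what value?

temperature = 4

Substituting into the tensile equation gives tensile = -4*temperature - 15.
Solve -4*temperature - 15 = -31: temperature = (-31 + 15) / -4 = 4.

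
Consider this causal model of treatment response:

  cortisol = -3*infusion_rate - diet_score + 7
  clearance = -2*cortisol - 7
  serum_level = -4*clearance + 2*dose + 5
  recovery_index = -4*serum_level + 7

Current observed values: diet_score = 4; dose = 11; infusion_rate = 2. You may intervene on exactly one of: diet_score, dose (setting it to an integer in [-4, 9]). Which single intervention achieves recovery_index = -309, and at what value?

set diet_score = -2

Intervening on diet_score: with other inputs at their observed values, recovery_index = 32*diet_score - 245. Solving for -309 gives diet_score = -2, within [-4, 9].
Intervening on dose: recovery_index = -8*dose - 29. Reaching -309 requires dose = 35, outside [-4, 9].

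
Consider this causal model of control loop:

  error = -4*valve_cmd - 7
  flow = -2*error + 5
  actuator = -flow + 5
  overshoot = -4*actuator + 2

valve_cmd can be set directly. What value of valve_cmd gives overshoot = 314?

Substituting into the flow equation gives flow = 8*valve_cmd + 19.
Substituting into the actuator equation gives actuator = -8*valve_cmd - 14.
Substituting into the overshoot equation gives overshoot = 32*valve_cmd + 58.
Solve 32*valve_cmd + 58 = 314: valve_cmd = (314 - 58) / 32 = 8.

valve_cmd = 8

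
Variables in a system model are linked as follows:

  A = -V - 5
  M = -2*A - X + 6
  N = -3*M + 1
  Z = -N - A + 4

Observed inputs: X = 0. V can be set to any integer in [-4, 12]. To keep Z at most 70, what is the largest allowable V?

V = 2

Substituting into the M equation gives M = 2*V + 16.
N becomes -6*V - 47.
Z becomes 7*V + 56.
Require 7*V + 56 ≤ 70, so V ≤ 2.
The largest integer in [-4, 12] satisfying this is 2.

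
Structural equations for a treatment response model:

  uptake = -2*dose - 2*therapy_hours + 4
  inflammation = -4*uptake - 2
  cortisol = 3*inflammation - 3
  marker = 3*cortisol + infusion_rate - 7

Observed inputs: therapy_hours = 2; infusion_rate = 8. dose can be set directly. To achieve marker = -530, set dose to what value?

Substituting into the uptake equation gives uptake = -2*dose.
Substituting into the inflammation equation gives inflammation = 8*dose - 2.
Substituting into the cortisol equation gives cortisol = 24*dose - 9.
Substituting into the marker equation gives marker = 72*dose - 26.
Solve 72*dose - 26 = -530: dose = (-530 + 26) / 72 = -7.

dose = -7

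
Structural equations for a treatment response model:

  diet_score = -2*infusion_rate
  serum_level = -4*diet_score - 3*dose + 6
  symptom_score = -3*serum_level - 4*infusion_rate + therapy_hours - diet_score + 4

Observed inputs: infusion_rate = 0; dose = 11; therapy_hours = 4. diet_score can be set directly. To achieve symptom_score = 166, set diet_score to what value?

Intervening on diet_score fixes its value directly, overriding its dependence on infusion_rate.
Substituting into the serum_level equation gives serum_level = -4*diet_score - 27.
symptom_score becomes 11*diet_score + 89.
Solve 11*diet_score + 89 = 166: diet_score = (166 - 89) / 11 = 7.

diet_score = 7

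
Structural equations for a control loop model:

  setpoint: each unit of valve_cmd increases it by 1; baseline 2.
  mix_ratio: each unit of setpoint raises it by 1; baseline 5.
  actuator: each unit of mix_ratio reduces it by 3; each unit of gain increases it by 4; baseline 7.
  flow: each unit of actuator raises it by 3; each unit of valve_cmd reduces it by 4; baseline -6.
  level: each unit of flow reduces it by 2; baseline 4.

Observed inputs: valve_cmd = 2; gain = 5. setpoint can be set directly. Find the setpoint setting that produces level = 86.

Intervening on setpoint fixes its value directly, overriding its dependence on valve_cmd.
Substituting into the actuator equation gives actuator = -3*setpoint + 12.
Substituting into the flow equation gives flow = -9*setpoint + 22.
Substituting into the level equation gives level = 18*setpoint - 40.
Solve 18*setpoint - 40 = 86: setpoint = (86 + 40) / 18 = 7.

setpoint = 7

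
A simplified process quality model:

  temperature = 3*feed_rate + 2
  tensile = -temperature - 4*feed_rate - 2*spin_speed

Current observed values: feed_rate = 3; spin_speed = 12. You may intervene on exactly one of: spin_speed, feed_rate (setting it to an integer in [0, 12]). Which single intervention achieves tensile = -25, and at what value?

Intervening on spin_speed: with other inputs at their observed values, tensile = -2*spin_speed - 23. Solving for -25 gives spin_speed = 1, within [0, 12].
Intervening on feed_rate: tensile = -7*feed_rate - 26. Reaching -25 requires feed_rate = -1/7, not an integer.

set spin_speed = 1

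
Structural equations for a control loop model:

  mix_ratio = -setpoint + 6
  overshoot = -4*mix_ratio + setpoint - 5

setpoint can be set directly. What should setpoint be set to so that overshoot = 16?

setpoint = 9

Substituting into the overshoot equation gives overshoot = 5*setpoint - 29.
Solve 5*setpoint - 29 = 16: setpoint = (16 + 29) / 5 = 9.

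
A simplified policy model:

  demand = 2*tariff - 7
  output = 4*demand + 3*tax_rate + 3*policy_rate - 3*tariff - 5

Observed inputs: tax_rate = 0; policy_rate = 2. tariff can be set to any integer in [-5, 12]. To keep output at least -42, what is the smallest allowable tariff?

Substituting into the output equation gives output = 5*tariff - 27.
Require 5*tariff - 27 ≥ -42, so tariff ≥ -3.
The smallest integer in [-5, 12] satisfying this is -3.

tariff = -3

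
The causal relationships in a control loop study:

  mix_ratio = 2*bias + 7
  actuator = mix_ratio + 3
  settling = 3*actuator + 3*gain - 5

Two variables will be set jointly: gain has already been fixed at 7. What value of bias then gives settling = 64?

With gain held at 7:
Substituting into the actuator equation gives actuator = 2*bias + 10.
Substituting into the settling equation gives settling = 6*bias + 46.
Solve 6*bias + 46 = 64: bias = (64 - 46) / 6 = 3.

bias = 3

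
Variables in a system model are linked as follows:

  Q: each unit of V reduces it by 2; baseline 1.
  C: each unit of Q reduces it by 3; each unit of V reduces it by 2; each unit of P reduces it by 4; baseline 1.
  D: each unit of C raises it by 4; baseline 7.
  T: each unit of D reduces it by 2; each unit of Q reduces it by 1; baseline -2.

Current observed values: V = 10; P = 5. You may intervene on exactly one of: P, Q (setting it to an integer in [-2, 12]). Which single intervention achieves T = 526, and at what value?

Intervening on P: T = 32*P - 301. Reaching 526 requires P = 827/32, not an integer.
Intervening on Q: with other inputs at their observed values, T = 23*Q + 296. Solving for 526 gives Q = 10, within [-2, 12].

set Q = 10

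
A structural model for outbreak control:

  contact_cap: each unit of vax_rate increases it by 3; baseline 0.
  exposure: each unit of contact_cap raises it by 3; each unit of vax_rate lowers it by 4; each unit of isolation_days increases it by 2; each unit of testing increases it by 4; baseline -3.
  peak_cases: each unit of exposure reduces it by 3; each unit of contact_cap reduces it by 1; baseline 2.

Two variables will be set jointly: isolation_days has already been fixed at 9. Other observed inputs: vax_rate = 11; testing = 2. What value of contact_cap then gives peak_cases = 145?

contact_cap = -8

With isolation_days held at 9:
Intervening on contact_cap fixes its value directly, overriding its dependence on vax_rate.
Substituting into the exposure equation gives exposure = 3*contact_cap - 21.
peak_cases becomes -10*contact_cap + 65.
Solve -10*contact_cap + 65 = 145: contact_cap = (145 - 65) / -10 = -8.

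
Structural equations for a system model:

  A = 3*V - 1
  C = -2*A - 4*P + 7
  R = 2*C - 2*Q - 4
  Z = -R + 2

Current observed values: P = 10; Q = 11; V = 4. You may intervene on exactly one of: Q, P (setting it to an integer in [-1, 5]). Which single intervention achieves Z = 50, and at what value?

set P = -1

Intervening on Q: Z = 2*Q + 116. Reaching 50 requires Q = -33, outside [-1, 5].
Intervening on P: with other inputs at their observed values, Z = 8*P + 58. Solving for 50 gives P = -1, within [-1, 5].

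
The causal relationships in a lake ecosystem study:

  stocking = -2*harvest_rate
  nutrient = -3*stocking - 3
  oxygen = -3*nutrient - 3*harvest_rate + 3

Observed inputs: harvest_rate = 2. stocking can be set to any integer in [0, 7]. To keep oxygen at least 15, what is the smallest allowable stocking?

Intervening on stocking fixes its value directly, overriding its dependence on harvest_rate.
Substituting into the oxygen equation gives oxygen = 9*stocking + 6.
Require 9*stocking + 6 ≥ 15, so stocking ≥ 1.
The smallest integer in [0, 7] satisfying this is 1.

stocking = 1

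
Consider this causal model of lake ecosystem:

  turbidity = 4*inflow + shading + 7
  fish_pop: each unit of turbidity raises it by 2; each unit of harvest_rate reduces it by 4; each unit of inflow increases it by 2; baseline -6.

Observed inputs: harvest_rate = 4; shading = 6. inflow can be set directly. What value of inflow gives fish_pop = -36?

Substituting into the turbidity equation gives turbidity = 4*inflow + 13.
This gives fish_pop = 10*inflow + 4.
Solve 10*inflow + 4 = -36: inflow = (-36 - 4) / 10 = -4.

inflow = -4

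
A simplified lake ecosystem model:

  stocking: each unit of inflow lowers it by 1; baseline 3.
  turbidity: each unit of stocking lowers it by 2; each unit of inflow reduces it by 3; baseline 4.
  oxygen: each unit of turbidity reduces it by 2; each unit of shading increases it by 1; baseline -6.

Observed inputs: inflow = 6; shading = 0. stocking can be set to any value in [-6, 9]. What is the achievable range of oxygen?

-2 to 58

Intervening on stocking fixes its value directly, overriding its dependence on inflow.
Substituting into the turbidity equation gives turbidity = -2*stocking - 14.
So oxygen = 4*stocking + 22.
Linear in stocking, so extremes are at the endpoints: stocking = -6 gives oxygen = -2; stocking = 9 gives oxygen = 58.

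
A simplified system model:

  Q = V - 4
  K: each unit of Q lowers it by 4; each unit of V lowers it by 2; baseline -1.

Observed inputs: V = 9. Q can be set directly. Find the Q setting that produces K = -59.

Intervening on Q fixes its value directly, overriding its dependence on V.
Substituting into the K equation gives K = -4*Q - 19.
Solve -4*Q - 19 = -59: Q = (-59 + 19) / -4 = 10.

Q = 10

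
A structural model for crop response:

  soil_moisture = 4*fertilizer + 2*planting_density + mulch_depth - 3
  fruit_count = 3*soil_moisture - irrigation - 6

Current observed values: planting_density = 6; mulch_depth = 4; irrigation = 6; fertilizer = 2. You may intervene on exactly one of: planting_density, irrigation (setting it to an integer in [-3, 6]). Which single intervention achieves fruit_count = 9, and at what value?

Intervening on planting_density: with other inputs at their observed values, fruit_count = 6*planting_density + 15. Solving for 9 gives planting_density = -1, within [-3, 6].
Intervening on irrigation: fruit_count = -irrigation + 57. Reaching 9 requires irrigation = 48, outside [-3, 6].

set planting_density = -1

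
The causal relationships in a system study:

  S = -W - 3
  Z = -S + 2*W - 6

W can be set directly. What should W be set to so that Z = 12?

Substituting into the Z equation gives Z = 3*W - 3.
Solve 3*W - 3 = 12: W = (12 + 3) / 3 = 5.

W = 5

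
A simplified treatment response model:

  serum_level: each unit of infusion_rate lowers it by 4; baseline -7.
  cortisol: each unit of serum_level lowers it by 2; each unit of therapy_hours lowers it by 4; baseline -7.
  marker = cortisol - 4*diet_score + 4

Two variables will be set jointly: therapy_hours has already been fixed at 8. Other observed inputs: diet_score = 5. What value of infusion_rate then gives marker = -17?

With therapy_hours held at 8:
Substituting into the cortisol equation gives cortisol = 8*infusion_rate - 25.
So marker = 8*infusion_rate - 41.
Solve 8*infusion_rate - 41 = -17: infusion_rate = (-17 + 41) / 8 = 3.

infusion_rate = 3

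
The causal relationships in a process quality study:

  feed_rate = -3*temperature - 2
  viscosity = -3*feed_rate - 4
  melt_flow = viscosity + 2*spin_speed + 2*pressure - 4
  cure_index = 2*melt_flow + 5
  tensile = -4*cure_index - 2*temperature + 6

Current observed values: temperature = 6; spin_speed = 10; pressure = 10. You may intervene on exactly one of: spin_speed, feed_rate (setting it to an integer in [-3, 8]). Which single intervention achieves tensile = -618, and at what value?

set spin_speed = 1

Intervening on spin_speed: with other inputs at their observed values, tensile = -16*spin_speed - 602. Solving for -618 gives spin_speed = 1, within [-3, 8].
Intervening on feed_rate: tensile = 24*feed_rate - 282. Reaching -618 requires feed_rate = -14, outside [-3, 8].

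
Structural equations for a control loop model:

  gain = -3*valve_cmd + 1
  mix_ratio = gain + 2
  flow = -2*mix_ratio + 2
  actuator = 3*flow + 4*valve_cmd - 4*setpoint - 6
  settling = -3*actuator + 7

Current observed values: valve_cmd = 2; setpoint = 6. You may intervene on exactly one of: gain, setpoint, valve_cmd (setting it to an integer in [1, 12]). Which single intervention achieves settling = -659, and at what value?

Intervening on gain: settling = 18*gain + 91. Reaching -659 requires gain = -125/3, not an integer.
Intervening on setpoint: settling = 12*setpoint - 71. Reaching -659 requires setpoint = -49, outside [1, 12].
Intervening on valve_cmd: with other inputs at their observed values, settling = -66*valve_cmd + 133. Solving for -659 gives valve_cmd = 12, within [1, 12].

set valve_cmd = 12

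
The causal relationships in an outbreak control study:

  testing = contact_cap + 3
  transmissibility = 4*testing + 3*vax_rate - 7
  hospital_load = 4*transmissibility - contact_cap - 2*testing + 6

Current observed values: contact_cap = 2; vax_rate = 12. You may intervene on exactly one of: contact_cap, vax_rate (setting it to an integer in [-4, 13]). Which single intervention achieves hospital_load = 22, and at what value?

set vax_rate = -2

Intervening on contact_cap: hospital_load = 13*contact_cap + 164. Reaching 22 requires contact_cap = -142/13, not an integer.
Intervening on vax_rate: with other inputs at their observed values, hospital_load = 12*vax_rate + 46. Solving for 22 gives vax_rate = -2, within [-4, 13].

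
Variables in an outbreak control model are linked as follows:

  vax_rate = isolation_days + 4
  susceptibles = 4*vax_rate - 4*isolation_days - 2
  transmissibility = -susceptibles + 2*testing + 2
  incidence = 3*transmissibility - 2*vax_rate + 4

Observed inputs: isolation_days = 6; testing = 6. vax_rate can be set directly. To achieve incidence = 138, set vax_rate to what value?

Intervening on vax_rate fixes its value directly, overriding its dependence on isolation_days.
Substituting into the susceptibles equation gives susceptibles = 4*vax_rate - 26.
Substituting into the transmissibility equation gives transmissibility = -4*vax_rate + 40.
incidence becomes -14*vax_rate + 124.
Solve -14*vax_rate + 124 = 138: vax_rate = (138 - 124) / -14 = -1.

vax_rate = -1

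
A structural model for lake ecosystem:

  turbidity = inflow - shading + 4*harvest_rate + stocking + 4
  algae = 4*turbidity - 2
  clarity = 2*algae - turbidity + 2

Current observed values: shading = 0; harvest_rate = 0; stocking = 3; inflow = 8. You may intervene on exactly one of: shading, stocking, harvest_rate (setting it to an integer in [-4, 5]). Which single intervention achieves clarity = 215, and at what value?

Intervening on shading: clarity = -7*shading + 103. Reaching 215 requires shading = -16, outside [-4, 5].
Intervening on stocking: clarity = 7*stocking + 82. Reaching 215 requires stocking = 19, outside [-4, 5].
Intervening on harvest_rate: with other inputs at their observed values, clarity = 28*harvest_rate + 103. Solving for 215 gives harvest_rate = 4, within [-4, 5].

set harvest_rate = 4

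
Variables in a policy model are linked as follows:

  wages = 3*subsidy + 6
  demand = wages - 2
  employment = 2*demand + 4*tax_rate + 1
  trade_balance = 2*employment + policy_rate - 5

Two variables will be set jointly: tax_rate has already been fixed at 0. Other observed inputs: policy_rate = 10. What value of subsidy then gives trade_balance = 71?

With tax_rate held at 0:
Substituting into the demand equation gives demand = 3*subsidy + 4.
This gives employment = 6*subsidy + 9.
Substituting into the trade_balance equation gives trade_balance = 12*subsidy + 23.
Solve 12*subsidy + 23 = 71: subsidy = (71 - 23) / 12 = 4.

subsidy = 4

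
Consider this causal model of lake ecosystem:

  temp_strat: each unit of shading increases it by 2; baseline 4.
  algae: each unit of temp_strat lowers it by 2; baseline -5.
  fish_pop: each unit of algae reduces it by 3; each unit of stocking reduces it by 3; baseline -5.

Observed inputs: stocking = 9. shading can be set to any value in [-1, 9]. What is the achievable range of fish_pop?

Substituting into the algae equation gives algae = -4*shading - 13.
Substituting into the fish_pop equation gives fish_pop = 12*shading + 7.
Linear in shading, so extremes are at the endpoints: shading = -1 gives fish_pop = -5; shading = 9 gives fish_pop = 115.

-5 to 115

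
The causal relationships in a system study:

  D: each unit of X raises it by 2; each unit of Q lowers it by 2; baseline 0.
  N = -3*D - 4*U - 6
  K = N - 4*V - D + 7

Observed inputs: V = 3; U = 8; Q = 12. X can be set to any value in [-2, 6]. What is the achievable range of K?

5 to 69

Substituting into the D equation gives D = 2*X - 24.
Substituting into the N equation gives N = -6*X + 34.
Substituting into the K equation gives K = -8*X + 53.
Linear in X, so extremes are at the endpoints: X = -2 gives K = 69; X = 6 gives K = 5.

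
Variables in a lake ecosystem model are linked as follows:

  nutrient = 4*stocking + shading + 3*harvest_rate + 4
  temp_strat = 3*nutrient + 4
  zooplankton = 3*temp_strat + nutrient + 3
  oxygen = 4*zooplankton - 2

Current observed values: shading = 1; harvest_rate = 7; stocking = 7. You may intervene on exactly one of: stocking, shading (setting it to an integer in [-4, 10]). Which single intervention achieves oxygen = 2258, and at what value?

Intervening on stocking: oxygen = 160*stocking + 1098. Reaching 2258 requires stocking = 29/4, not an integer.
Intervening on shading: with other inputs at their observed values, oxygen = 40*shading + 2178. Solving for 2258 gives shading = 2, within [-4, 10].

set shading = 2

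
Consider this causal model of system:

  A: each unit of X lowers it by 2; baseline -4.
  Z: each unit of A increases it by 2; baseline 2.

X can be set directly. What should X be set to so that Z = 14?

X = -5

Substituting into the Z equation gives Z = -4*X - 6.
Solve -4*X - 6 = 14: X = (14 + 6) / -4 = -5.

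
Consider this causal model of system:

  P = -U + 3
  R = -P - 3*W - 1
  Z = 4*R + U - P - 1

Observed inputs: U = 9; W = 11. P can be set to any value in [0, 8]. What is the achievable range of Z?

Intervening on P fixes its value directly, overriding its dependence on U.
Substituting into the R equation gives R = -P - 34.
Substituting into the Z equation gives Z = -5*P - 128.
Linear in P, so extremes are at the endpoints: P = 0 gives Z = -128; P = 8 gives Z = -168.

-168 to -128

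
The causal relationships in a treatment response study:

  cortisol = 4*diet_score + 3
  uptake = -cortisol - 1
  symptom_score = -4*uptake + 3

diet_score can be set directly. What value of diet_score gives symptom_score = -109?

Substituting into the uptake equation gives uptake = -4*diet_score - 4.
So symptom_score = 16*diet_score + 19.
Solve 16*diet_score + 19 = -109: diet_score = (-109 - 19) / 16 = -8.

diet_score = -8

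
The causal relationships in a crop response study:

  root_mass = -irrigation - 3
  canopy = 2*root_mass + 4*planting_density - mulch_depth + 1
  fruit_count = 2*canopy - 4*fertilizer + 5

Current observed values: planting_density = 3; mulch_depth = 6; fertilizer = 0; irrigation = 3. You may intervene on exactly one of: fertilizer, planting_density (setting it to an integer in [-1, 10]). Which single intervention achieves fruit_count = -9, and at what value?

Intervening on fertilizer: with other inputs at their observed values, fruit_count = -4*fertilizer - 5. Solving for -9 gives fertilizer = 1, within [-1, 10].
Intervening on planting_density: fruit_count = 8*planting_density - 29. Reaching -9 requires planting_density = 5/2, not an integer.

set fertilizer = 1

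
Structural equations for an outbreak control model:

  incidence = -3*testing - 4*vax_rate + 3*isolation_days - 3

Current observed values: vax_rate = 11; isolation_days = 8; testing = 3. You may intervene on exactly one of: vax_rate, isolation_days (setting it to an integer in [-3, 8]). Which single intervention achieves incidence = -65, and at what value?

Intervening on vax_rate: incidence = -4*vax_rate + 12. Reaching -65 requires vax_rate = 77/4, not an integer.
Intervening on isolation_days: with other inputs at their observed values, incidence = 3*isolation_days - 56. Solving for -65 gives isolation_days = -3, within [-3, 8].

set isolation_days = -3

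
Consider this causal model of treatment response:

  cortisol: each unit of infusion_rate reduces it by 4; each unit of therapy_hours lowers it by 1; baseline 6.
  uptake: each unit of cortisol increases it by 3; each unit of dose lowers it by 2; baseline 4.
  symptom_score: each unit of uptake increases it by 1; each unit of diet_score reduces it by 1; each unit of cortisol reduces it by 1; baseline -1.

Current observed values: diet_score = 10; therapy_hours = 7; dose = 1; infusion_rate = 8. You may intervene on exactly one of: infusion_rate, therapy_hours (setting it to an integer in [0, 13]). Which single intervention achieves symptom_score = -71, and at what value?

Intervening on infusion_rate: symptom_score = -8*infusion_rate - 11. Reaching -71 requires infusion_rate = 15/2, not an integer.
Intervening on therapy_hours: with other inputs at their observed values, symptom_score = -2*therapy_hours - 61. Solving for -71 gives therapy_hours = 5, within [0, 13].

set therapy_hours = 5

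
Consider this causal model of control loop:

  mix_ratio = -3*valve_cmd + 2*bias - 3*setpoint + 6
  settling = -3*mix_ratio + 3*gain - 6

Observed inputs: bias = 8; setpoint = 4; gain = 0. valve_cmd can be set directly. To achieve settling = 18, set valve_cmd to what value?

valve_cmd = 6

Substituting into the mix_ratio equation gives mix_ratio = -3*valve_cmd + 10.
So settling = 9*valve_cmd - 36.
Solve 9*valve_cmd - 36 = 18: valve_cmd = (18 + 36) / 9 = 6.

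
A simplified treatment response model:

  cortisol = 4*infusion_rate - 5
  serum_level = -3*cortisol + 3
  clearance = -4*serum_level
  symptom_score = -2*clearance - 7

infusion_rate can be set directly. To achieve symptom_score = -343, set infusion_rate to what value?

infusion_rate = 5

Substituting into the serum_level equation gives serum_level = -12*infusion_rate + 18.
Substituting into the clearance equation gives clearance = 48*infusion_rate - 72.
This gives symptom_score = -96*infusion_rate + 137.
Solve -96*infusion_rate + 137 = -343: infusion_rate = (-343 - 137) / -96 = 5.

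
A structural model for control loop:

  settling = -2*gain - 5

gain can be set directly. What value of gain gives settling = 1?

Solve -2*gain - 5 = 1: gain = (1 + 5) / -2 = -3.

gain = -3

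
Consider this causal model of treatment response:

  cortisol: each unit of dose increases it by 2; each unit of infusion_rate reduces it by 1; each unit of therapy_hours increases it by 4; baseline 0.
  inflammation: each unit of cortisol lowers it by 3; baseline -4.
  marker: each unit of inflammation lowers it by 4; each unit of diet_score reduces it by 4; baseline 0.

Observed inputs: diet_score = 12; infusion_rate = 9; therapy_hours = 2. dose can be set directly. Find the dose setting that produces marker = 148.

dose = 8

Substituting into the cortisol equation gives cortisol = 2*dose - 1.
So inflammation = -6*dose - 1.
Substituting into the marker equation gives marker = 24*dose - 44.
Solve 24*dose - 44 = 148: dose = (148 + 44) / 24 = 8.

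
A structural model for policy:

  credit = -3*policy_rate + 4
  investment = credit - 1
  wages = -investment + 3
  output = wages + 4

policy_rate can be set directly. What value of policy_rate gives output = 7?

policy_rate = 1

Substituting into the investment equation gives investment = -3*policy_rate + 3.
This gives wages = 3*policy_rate.
Substituting into the output equation gives output = 3*policy_rate + 4.
Solve 3*policy_rate + 4 = 7: policy_rate = (7 - 4) / 3 = 1.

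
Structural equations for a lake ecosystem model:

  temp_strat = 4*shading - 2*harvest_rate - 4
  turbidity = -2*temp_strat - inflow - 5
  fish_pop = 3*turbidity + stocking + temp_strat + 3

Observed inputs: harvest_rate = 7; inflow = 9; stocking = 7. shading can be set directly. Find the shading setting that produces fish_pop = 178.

shading = -6

Substituting into the temp_strat equation gives temp_strat = 4*shading - 18.
turbidity becomes -8*shading + 22.
So fish_pop = -20*shading + 58.
Solve -20*shading + 58 = 178: shading = (178 - 58) / -20 = -6.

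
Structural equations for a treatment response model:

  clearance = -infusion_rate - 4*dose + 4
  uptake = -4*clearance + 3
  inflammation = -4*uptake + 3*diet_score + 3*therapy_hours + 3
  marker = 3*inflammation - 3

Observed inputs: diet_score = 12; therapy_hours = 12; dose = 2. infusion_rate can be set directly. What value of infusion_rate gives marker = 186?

Substituting into the clearance equation gives clearance = -infusion_rate - 4.
uptake becomes 4*infusion_rate + 19.
inflammation becomes -16*infusion_rate - 1.
marker becomes -48*infusion_rate - 6.
Solve -48*infusion_rate - 6 = 186: infusion_rate = (186 + 6) / -48 = -4.

infusion_rate = -4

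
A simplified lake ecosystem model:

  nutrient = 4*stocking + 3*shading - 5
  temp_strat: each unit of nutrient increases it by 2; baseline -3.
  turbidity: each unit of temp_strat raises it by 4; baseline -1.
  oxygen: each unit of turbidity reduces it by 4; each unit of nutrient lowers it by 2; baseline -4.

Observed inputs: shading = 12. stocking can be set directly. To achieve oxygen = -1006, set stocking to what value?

stocking = 0

Substituting into the nutrient equation gives nutrient = 4*stocking + 31.
Substituting into the temp_strat equation gives temp_strat = 8*stocking + 59.
turbidity becomes 32*stocking + 235.
This gives oxygen = -136*stocking - 1006.
Solve -136*stocking - 1006 = -1006: stocking = (-1006 + 1006) / -136 = 0.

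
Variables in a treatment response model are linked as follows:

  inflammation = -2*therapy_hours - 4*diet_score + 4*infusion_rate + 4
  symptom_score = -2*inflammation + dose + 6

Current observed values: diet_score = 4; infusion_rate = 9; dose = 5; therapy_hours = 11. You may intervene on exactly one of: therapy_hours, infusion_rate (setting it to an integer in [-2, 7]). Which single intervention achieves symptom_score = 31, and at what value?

Intervening on therapy_hours: symptom_score = 4*therapy_hours - 37. Reaching 31 requires therapy_hours = 17, outside [-2, 7].
Intervening on infusion_rate: with other inputs at their observed values, symptom_score = -8*infusion_rate + 79. Solving for 31 gives infusion_rate = 6, within [-2, 7].

set infusion_rate = 6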